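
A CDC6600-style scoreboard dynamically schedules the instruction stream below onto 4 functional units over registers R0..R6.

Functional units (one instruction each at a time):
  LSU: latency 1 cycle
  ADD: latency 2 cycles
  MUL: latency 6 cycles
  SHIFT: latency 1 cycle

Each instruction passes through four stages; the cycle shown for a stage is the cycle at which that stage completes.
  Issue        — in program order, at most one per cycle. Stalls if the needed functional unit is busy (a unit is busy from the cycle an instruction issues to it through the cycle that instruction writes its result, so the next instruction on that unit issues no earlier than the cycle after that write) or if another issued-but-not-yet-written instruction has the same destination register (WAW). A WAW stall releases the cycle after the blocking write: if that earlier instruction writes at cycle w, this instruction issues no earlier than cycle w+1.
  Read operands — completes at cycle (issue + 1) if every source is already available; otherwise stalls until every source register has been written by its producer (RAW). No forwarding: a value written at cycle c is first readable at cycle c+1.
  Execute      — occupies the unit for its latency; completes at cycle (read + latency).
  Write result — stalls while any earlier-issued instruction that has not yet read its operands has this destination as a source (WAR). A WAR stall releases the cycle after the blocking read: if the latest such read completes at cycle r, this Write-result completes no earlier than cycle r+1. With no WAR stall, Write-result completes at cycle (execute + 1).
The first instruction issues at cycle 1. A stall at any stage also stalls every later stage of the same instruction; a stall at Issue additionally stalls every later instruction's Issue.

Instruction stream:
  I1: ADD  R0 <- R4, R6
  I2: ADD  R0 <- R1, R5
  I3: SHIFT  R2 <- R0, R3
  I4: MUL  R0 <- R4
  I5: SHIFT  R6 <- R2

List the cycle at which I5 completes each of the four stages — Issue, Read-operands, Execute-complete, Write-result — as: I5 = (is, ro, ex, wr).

I5 = (14, 15, 16, 17)

t=1  I1 issues→ADD
t=2  I1 reads
t=4  I1 exec-done
t=5  I1 writes R0
t=6  I2 issues→ADD
t=7  I2 reads | I3 issues→SHIFT
t=9  I2 exec-done
t=10  I2 writes R0
t=11  I3 reads | I4 issues→MUL
t=12  I3 exec-done | I4 reads
t=13  I3 writes R2
t=14  I5 issues→SHIFT
t=15  I5 reads
t=16  I5 exec-done
t=17  I5 writes R6
t=18  I4 exec-done
t=19  I4 writes R0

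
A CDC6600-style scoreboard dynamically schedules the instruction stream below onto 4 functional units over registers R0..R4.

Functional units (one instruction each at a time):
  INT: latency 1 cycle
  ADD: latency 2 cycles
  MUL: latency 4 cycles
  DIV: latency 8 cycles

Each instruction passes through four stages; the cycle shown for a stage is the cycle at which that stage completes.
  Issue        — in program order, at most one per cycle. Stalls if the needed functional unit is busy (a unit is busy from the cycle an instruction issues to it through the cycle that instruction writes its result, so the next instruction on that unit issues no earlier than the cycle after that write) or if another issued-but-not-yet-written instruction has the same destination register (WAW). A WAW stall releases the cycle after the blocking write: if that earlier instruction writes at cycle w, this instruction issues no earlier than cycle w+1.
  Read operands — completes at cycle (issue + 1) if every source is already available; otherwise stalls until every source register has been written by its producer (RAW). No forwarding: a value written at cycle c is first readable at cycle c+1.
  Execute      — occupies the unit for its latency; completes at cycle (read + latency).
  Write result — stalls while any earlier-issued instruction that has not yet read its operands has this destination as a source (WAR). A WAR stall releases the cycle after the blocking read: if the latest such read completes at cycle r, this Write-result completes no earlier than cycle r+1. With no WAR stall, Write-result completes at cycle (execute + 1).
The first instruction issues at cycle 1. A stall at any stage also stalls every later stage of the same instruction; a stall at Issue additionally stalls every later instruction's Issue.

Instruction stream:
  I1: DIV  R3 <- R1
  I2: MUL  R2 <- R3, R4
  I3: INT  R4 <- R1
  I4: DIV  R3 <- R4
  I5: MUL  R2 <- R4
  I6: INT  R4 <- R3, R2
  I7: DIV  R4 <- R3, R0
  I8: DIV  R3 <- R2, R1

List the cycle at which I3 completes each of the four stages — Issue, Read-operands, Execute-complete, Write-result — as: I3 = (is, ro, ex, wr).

I3 = (3, 4, 5, 13)

c1: issue I1 (DIV)
c2: I1 read-ops; issue I2 (MUL)
c3: issue I3 (INT)
c4: I3 read-ops
c5: I3 finished on INT
c10: I1 finished on DIV
c11: I1→R3
c12: I2 read-ops; issue I4 (DIV)
c13: I3→R4
c14: I4 read-ops
c16: I2 finished on MUL
c17: I2→R2
c18: issue I5 (MUL)
c19: I5 read-ops; issue I6 (INT)
c22: I4 finished on DIV
c23: I4→R3; I5 finished on MUL
c24: I5→R2
c25: I6 read-ops
c26: I6 finished on INT
c27: I6→R4
c28: issue I7 (DIV)
c29: I7 read-ops
c37: I7 finished on DIV
c38: I7→R4
c39: issue I8 (DIV)
c40: I8 read-ops
c48: I8 finished on DIV
c49: I8→R3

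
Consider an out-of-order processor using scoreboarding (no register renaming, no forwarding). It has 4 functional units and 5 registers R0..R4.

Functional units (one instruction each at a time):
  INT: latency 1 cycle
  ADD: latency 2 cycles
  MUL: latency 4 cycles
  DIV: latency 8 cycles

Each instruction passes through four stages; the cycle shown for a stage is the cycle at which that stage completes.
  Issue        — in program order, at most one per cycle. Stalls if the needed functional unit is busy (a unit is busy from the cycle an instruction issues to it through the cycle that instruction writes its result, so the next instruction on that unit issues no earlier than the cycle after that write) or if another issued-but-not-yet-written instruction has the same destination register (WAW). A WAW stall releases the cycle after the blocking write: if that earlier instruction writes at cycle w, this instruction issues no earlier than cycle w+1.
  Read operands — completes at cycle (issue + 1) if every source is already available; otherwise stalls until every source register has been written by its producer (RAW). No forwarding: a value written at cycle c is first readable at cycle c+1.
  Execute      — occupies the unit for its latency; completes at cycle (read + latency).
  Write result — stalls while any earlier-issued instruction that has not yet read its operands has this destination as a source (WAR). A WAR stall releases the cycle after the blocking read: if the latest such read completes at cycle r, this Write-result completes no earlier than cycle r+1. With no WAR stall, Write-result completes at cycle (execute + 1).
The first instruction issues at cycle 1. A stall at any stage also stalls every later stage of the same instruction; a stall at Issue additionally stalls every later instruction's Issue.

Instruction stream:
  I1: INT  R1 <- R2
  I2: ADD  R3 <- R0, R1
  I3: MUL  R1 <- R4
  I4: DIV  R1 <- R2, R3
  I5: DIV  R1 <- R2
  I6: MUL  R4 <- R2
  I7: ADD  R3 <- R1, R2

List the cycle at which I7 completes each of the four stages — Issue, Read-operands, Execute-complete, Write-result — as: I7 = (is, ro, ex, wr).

I7 = (25, 34, 36, 37)

[1] I1 dispatched to INT
[2] I1 operands ready; I2 dispatched to ADD
[3] I1 complete
[4] R1←I1
[5] I2 operands ready; I3 dispatched to MUL
[6] I3 operands ready
[7] I2 complete
[8] R3←I2
[10] I3 complete
[11] R1←I3
[12] I4 dispatched to DIV
[13] I4 operands ready
[21] I4 complete
[22] R1←I4
[23] I5 dispatched to DIV
[24] I5 operands ready; I6 dispatched to MUL
[25] I6 operands ready; I7 dispatched to ADD
[29] I6 complete
[30] R4←I6
[32] I5 complete
[33] R1←I5
[34] I7 operands ready
[36] I7 complete
[37] R3←I7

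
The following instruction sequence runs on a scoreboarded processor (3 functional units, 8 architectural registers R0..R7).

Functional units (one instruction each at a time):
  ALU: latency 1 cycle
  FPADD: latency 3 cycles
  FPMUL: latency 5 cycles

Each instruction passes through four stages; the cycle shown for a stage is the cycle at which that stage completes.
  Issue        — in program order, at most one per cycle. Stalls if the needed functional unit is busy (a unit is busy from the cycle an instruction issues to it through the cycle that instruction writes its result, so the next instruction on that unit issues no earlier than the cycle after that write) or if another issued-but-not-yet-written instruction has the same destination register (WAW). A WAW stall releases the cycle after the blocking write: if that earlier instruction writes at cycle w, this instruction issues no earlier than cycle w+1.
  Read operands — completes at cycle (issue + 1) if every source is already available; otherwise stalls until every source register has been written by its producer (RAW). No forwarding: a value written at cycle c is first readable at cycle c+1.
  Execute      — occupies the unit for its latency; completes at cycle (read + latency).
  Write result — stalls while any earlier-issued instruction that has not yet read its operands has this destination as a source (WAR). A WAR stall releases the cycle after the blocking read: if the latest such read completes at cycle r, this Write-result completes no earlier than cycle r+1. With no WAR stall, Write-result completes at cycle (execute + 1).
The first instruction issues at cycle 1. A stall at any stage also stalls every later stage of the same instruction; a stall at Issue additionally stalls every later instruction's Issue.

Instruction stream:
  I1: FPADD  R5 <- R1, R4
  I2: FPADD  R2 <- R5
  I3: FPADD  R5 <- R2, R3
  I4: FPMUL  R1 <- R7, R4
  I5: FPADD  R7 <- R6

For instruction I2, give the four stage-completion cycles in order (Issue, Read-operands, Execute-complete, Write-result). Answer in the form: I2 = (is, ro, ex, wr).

I2 = (7, 8, 11, 12)

1) issue 1, read 2, done 5, write 6
2) issue 7, read 8, done 11, write 12  <struct: FPADD busy until I1 writes@6>
3) issue 13, read 14, done 17, write 18  <struct: FPADD busy until I2 writes@12>
4) issue 14, read 15, done 20, write 21
5) issue 19, read 20, done 23, write 24  <struct: FPADD busy until I3 writes@18>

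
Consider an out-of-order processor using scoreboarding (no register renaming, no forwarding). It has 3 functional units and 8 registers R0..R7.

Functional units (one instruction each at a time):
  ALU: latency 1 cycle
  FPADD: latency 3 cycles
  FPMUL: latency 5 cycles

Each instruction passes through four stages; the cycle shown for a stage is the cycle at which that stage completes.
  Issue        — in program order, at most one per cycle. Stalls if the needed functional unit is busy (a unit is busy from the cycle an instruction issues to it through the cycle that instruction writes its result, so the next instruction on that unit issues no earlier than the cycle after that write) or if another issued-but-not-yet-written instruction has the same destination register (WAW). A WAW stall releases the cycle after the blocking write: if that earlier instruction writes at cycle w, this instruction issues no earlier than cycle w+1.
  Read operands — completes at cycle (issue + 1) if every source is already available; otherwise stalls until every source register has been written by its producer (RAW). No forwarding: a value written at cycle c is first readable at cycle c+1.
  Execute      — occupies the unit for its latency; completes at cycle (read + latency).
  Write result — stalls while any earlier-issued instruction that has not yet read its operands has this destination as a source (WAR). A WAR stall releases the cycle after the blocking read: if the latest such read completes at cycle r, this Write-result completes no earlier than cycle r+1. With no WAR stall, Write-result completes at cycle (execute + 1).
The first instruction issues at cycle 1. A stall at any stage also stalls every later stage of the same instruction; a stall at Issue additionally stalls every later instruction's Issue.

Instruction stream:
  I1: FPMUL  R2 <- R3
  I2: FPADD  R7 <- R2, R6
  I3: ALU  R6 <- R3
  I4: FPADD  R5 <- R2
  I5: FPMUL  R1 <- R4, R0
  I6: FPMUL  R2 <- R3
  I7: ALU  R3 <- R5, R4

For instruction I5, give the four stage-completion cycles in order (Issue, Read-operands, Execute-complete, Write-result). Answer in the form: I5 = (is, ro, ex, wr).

I5 = (15, 16, 21, 22)

[I1] 1/2/7/8
[I2] 2/9/12/13  (RAW R2: wait I1 write@8)
[I3] 3/4/5/10  (WAR R6: wait I2 read@9)
[I4] 14/15/18/19  (struct: FPADD busy until I2 writes@13)
[I5] 15/16/21/22
[I6] 23/24/29/30  (struct: FPMUL busy until I5 writes@22)
[I7] 24/25/26/27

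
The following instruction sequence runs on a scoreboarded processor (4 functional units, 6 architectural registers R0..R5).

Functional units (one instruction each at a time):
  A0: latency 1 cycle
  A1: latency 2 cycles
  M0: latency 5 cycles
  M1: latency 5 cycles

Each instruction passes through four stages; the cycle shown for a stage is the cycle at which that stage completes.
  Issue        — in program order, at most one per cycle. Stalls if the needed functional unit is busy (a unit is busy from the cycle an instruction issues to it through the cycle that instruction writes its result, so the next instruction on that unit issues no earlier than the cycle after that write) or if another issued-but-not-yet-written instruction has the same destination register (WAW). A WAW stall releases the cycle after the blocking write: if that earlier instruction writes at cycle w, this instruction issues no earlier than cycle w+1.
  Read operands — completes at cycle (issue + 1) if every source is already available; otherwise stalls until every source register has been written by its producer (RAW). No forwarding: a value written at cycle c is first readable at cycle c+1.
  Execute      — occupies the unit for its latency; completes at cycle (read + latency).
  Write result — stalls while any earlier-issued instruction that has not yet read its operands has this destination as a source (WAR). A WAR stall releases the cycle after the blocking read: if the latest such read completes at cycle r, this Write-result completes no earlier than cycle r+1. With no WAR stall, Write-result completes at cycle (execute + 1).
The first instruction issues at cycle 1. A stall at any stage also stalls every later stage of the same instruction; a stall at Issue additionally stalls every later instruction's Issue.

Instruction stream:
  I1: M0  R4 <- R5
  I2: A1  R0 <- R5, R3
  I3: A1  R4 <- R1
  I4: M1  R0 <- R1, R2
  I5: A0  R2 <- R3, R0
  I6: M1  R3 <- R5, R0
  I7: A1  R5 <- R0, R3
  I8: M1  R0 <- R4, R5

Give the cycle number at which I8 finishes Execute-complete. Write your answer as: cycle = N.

cycle = 35

  I1 | 1 | 2 | 7 | 8
  I2 | 2 | 3 | 5 | 6
  I3 | 9 | 10 | 12 | 13   WAW R4: wait I1 write@8
  I4 | 10 | 11 | 16 | 17
  I5 | 11 | 18 | 19 | 20   RAW R0: wait I4 write@17
  I6 | 18 | 19 | 24 | 25   struct: M1 busy until I4 writes@17
  I7 | 19 | 26 | 28 | 29   RAW R3: wait I6 write@25
  I8 | 26 | 30 | 35 | 36   struct: M1 busy until I6 writes@25 · RAW R5: wait I7 write@29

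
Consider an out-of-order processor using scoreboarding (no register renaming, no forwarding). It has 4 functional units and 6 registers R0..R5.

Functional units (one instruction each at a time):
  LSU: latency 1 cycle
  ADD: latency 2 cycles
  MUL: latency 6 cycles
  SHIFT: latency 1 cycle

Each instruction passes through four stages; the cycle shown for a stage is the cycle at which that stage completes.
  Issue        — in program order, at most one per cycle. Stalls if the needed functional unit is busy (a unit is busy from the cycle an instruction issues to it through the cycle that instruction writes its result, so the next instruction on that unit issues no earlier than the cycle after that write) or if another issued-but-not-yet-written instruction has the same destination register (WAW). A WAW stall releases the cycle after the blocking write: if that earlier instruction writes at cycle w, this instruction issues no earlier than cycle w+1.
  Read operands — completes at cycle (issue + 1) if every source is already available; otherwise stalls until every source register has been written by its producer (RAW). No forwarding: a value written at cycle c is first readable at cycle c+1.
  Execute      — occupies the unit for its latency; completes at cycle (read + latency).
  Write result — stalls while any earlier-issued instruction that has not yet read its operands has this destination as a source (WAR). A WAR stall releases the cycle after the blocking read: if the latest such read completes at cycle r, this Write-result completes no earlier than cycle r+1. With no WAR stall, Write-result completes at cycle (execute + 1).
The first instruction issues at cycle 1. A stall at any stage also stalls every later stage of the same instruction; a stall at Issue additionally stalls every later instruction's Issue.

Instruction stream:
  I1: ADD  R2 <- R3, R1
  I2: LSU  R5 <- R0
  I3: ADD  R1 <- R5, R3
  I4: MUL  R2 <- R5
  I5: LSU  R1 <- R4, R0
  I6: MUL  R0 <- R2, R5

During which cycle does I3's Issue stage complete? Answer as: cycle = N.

t=1  I1 issues→ADD
t=2  I1 reads | I2 issues→LSU
t=3  I2 reads
t=4  I1 exec-done | I2 exec-done
t=5  I1 writes R2 | I2 writes R5
t=6  I3 issues→ADD
t=7  I3 reads | I4 issues→MUL
t=8  I4 reads
t=9  I3 exec-done
t=10  I3 writes R1
t=11  I5 issues→LSU
t=12  I5 reads
t=13  I5 exec-done
t=14  I4 exec-done | I5 writes R1
t=15  I4 writes R2
t=16  I6 issues→MUL
t=17  I6 reads
t=23  I6 exec-done
t=24  I6 writes R0

cycle = 6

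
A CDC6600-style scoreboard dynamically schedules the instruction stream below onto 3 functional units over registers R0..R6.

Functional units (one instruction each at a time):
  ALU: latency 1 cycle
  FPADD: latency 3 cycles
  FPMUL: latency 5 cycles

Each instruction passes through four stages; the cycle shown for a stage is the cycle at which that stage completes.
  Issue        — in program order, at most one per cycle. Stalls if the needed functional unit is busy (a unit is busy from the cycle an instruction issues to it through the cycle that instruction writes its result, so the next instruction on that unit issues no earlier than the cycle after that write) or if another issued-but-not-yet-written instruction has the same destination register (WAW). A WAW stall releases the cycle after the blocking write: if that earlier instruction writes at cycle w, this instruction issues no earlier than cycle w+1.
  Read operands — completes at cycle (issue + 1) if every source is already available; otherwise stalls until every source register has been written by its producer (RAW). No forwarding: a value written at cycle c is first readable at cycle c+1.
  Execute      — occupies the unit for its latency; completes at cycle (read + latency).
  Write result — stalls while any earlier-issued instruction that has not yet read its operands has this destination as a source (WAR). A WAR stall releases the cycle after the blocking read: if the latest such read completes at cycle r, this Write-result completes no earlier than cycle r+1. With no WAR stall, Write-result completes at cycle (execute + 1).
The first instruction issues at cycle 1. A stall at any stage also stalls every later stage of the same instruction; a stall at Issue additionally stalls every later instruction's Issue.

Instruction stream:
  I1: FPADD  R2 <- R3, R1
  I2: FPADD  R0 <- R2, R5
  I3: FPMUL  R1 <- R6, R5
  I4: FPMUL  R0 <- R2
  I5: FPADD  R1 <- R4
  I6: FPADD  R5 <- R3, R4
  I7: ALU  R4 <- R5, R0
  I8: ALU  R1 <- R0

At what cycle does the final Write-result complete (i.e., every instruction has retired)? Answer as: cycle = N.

cycle = 35

c1: I1→FPADD
c2: I1 RO
c5: I1 EX
c6: I1 WR R2
c7: I2→FPADD
c8: I2 RO; I3→FPMUL
c9: I3 RO
c11: I2 EX
c12: I2 WR R0
c14: I3 EX
c15: I3 WR R1
c16: I4→FPMUL
c17: I4 RO; I5→FPADD
c18: I5 RO
c21: I5 EX
c22: I4 EX; I5 WR R1
c23: I4 WR R0; I6→FPADD
c24: I6 RO; I7→ALU
c27: I6 EX
c28: I6 WR R5
c29: I7 RO
c30: I7 EX
c31: I7 WR R4
c32: I8→ALU
c33: I8 RO
c34: I8 EX
c35: I8 WR R1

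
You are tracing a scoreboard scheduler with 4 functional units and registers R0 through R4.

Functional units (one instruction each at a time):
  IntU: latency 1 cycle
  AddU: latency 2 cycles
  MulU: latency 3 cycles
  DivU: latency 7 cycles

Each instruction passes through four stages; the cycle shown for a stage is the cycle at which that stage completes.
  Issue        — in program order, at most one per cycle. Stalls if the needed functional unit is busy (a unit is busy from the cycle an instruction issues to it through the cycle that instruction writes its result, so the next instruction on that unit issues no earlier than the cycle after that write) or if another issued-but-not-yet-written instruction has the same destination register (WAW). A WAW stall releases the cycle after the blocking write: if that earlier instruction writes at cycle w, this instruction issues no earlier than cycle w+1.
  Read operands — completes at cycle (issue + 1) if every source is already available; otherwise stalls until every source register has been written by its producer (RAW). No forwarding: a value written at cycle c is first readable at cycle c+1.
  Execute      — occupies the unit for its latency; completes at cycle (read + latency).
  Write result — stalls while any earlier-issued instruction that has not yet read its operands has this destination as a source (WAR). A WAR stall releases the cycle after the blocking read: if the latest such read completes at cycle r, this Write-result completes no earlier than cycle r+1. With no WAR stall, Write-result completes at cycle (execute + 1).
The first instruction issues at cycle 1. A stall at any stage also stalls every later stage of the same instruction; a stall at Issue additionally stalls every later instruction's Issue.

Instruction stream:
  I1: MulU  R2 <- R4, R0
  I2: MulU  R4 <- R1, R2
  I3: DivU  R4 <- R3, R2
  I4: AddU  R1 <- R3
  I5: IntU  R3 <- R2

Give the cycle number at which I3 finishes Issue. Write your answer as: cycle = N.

cycle = 13

I1  is:1  ro:2  ex:5  wr:6
I2  is:7  ro:8  ex:11  wr:12  — struct: MulU busy until I1 writes@6
I3  is:13  ro:14  ex:21  wr:22  — WAW R4: wait I2 write@12
I4  is:14  ro:15  ex:17  wr:18
I5  is:15  ro:16  ex:17  wr:18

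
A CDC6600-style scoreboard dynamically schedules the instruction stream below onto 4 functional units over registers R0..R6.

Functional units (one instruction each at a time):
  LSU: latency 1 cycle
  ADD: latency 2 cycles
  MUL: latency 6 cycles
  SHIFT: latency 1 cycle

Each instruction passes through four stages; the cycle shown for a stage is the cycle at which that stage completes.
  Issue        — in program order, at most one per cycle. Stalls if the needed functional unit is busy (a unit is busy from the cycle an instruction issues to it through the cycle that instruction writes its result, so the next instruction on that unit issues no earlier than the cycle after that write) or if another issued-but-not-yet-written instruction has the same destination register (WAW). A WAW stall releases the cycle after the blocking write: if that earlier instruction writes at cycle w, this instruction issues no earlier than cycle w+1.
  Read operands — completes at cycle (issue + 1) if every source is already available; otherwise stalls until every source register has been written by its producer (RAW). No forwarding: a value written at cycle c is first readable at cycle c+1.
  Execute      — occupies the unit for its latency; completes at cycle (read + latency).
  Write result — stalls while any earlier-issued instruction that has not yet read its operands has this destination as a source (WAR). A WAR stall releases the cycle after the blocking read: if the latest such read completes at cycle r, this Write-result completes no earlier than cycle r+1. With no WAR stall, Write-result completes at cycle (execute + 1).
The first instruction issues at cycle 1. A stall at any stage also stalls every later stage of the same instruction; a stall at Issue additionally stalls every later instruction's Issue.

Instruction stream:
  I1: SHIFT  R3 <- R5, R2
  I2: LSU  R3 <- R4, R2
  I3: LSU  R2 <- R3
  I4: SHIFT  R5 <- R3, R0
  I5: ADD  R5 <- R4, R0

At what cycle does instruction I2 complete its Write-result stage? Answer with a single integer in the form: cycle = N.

cycle 1: issue I1 (SHIFT)
cycle 2: I1 read-ops
cycle 3: I1 finished on SHIFT
cycle 4: I1→R3
cycle 5: issue I2 (LSU)
cycle 6: I2 read-ops
cycle 7: I2 finished on LSU
cycle 8: I2→R3
cycle 9: issue I3 (LSU)
cycle 10: I3 read-ops; issue I4 (SHIFT)
cycle 11: I3 finished on LSU; I4 read-ops
cycle 12: I3→R2; I4 finished on SHIFT
cycle 13: I4→R5
cycle 14: issue I5 (ADD)
cycle 15: I5 read-ops
cycle 17: I5 finished on ADD
cycle 18: I5→R5

cycle = 8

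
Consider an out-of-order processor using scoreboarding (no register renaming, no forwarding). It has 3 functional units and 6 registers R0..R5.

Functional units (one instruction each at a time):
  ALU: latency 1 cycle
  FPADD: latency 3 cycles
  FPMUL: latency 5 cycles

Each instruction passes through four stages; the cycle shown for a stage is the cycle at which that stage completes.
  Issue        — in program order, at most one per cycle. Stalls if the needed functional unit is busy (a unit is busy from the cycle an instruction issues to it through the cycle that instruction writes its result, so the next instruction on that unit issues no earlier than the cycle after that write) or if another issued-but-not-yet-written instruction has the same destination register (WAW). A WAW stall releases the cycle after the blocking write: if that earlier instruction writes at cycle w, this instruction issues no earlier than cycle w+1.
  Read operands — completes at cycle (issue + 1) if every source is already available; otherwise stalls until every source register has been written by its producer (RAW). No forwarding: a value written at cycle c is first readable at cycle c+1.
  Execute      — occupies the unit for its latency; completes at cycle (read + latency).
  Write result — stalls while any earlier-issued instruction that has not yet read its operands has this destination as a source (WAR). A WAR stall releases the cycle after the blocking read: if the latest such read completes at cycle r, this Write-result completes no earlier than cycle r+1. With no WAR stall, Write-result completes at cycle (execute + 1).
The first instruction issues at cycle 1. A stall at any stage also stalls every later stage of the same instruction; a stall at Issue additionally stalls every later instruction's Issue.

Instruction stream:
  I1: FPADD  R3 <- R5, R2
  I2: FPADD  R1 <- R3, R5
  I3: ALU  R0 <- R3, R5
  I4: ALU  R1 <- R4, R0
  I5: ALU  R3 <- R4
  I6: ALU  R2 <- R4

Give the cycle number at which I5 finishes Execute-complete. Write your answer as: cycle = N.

cycle 1: I1→FPADD
cycle 2: I1 RO
cycle 5: I1 EX
cycle 6: I1 WR R3
cycle 7: I2→FPADD
cycle 8: I2 RO, I3→ALU
cycle 9: I3 RO
cycle 10: I3 EX
cycle 11: I2 EX, I3 WR R0
cycle 12: I2 WR R1
cycle 13: I4→ALU
cycle 14: I4 RO
cycle 15: I4 EX
cycle 16: I4 WR R1
cycle 17: I5→ALU
cycle 18: I5 RO
cycle 19: I5 EX
cycle 20: I5 WR R3
cycle 21: I6→ALU
cycle 22: I6 RO
cycle 23: I6 EX
cycle 24: I6 WR R2

cycle = 19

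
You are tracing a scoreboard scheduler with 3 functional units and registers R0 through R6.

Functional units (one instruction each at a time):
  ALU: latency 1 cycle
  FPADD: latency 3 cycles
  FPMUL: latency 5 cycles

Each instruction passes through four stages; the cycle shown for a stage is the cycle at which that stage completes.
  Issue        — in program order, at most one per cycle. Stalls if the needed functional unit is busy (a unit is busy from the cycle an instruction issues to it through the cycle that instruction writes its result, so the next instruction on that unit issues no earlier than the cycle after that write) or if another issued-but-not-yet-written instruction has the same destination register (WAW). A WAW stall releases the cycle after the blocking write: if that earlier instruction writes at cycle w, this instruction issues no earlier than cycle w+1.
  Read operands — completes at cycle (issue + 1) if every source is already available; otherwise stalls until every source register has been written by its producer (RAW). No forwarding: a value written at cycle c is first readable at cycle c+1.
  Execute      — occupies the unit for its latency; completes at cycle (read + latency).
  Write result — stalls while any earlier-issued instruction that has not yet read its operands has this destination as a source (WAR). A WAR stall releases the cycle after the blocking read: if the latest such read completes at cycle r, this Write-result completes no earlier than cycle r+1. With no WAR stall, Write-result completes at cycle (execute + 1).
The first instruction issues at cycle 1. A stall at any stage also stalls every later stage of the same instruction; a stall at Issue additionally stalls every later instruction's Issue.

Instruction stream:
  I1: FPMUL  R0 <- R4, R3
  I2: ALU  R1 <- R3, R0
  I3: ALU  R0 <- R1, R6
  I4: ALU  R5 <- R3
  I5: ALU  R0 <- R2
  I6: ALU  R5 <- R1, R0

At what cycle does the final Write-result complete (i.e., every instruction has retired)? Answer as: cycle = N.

cycle = 27

I1 -> (1, 2, 7, 8)
I2 -> (2, 9, 10, 11)  // RAW R0: wait I1 write@8
I3 -> (12, 13, 14, 15)  // struct: ALU busy until I2 writes@11
I4 -> (16, 17, 18, 19)  // struct: ALU busy until I3 writes@15
I5 -> (20, 21, 22, 23)  // struct: ALU busy until I4 writes@19
I6 -> (24, 25, 26, 27)  // struct: ALU busy until I5 writes@23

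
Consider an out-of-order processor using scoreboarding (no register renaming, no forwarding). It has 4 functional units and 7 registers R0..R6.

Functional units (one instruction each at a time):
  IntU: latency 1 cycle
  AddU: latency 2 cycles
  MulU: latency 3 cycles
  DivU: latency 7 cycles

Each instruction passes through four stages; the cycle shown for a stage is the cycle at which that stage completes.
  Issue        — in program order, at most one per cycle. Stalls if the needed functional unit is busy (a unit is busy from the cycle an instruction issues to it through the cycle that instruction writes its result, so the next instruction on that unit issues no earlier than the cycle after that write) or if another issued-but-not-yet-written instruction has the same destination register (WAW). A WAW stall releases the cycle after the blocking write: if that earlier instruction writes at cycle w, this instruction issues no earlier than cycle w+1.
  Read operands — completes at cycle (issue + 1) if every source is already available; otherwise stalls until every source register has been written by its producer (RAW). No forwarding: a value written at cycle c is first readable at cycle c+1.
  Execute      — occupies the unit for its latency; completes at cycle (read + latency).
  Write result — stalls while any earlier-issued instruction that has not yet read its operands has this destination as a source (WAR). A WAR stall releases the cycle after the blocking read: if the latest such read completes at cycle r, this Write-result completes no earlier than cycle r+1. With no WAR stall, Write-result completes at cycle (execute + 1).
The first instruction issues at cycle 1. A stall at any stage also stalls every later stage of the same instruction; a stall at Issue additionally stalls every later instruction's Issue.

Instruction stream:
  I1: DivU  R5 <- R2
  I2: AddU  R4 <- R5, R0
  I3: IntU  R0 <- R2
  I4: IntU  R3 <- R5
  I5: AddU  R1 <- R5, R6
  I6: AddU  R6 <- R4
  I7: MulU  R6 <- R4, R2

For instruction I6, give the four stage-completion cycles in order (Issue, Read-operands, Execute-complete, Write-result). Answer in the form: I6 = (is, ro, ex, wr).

I6 = (20, 21, 23, 24)

[1] I1 dispatched to DivU
[2] I1 operands ready · I2 dispatched to AddU
[3] I3 dispatched to IntU
[4] I3 operands ready
[5] I3 complete
[9] I1 complete
[10] R5←I1
[11] I2 operands ready
[12] R0←I3
[13] I2 complete · I4 dispatched to IntU
[14] R4←I2 · I4 operands ready
[15] I4 complete · I5 dispatched to AddU
[16] R3←I4 · I5 operands ready
[18] I5 complete
[19] R1←I5
[20] I6 dispatched to AddU
[21] I6 operands ready
[23] I6 complete
[24] R6←I6
[25] I7 dispatched to MulU
[26] I7 operands ready
[29] I7 complete
[30] R6←I7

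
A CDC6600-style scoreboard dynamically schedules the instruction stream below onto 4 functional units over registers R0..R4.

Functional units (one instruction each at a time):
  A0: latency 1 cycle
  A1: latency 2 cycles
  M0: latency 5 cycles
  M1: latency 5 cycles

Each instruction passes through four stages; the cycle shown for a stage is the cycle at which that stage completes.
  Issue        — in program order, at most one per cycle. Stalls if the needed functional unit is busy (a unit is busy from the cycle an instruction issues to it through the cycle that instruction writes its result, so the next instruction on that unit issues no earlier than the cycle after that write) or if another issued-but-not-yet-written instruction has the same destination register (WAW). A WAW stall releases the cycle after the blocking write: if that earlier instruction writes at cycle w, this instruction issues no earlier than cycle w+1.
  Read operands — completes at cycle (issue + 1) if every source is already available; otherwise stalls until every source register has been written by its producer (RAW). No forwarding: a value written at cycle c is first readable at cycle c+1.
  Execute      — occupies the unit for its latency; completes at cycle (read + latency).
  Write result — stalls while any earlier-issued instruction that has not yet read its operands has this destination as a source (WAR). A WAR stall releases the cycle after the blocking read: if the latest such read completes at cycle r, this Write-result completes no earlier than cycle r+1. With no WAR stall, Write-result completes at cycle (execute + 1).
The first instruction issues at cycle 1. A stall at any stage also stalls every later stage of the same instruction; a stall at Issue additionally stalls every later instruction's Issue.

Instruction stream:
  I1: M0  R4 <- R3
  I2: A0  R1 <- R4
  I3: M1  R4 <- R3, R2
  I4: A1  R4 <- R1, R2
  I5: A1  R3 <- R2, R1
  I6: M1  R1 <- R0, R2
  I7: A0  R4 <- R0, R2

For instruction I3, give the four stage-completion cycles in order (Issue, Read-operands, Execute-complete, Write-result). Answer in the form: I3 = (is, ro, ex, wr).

  I1 | 1 | 2 | 7 | 8
  I2 | 2 | 9 | 10 | 11   RAW R4: wait I1 write@8
  I3 | 9 | 10 | 15 | 16   WAW R4: wait I1 write@8
  I4 | 17 | 18 | 20 | 21   WAW R4: wait I3 write@16
  I5 | 22 | 23 | 25 | 26   struct: A1 busy until I4 writes@21
  I6 | 23 | 24 | 29 | 30
  I7 | 24 | 25 | 26 | 27

I3 = (9, 10, 15, 16)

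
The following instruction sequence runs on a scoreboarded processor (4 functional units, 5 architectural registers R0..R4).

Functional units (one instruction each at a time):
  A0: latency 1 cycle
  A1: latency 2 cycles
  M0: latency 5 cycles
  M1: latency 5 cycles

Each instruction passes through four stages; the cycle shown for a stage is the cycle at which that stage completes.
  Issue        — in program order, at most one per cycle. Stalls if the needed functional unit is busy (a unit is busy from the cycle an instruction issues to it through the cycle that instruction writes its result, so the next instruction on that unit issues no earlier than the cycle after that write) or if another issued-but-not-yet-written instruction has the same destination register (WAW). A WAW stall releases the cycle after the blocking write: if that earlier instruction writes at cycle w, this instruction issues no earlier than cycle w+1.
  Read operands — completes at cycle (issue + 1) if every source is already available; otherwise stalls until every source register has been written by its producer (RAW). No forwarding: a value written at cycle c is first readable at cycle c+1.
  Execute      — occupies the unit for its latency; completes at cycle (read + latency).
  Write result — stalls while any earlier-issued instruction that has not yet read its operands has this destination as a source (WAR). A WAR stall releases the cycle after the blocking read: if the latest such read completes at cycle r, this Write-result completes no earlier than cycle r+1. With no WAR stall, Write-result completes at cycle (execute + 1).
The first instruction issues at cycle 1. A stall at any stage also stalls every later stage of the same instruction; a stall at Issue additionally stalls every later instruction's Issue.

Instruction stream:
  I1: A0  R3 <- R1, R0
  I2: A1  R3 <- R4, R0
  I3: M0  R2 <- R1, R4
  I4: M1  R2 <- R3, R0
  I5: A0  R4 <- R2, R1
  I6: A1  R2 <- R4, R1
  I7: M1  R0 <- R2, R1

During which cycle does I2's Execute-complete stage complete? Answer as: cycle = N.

cycle = 8

[1] issue I1 (A0)
[2] I1 read-ops
[3] I1 finished on A0
[4] I1→R3
[5] issue I2 (A1)
[6] I2 read-ops; issue I3 (M0)
[7] I3 read-ops
[8] I2 finished on A1
[9] I2→R3
[12] I3 finished on M0
[13] I3→R2
[14] issue I4 (M1)
[15] I4 read-ops; issue I5 (A0)
[20] I4 finished on M1
[21] I4→R2
[22] I5 read-ops; issue I6 (A1)
[23] I5 finished on A0; issue I7 (M1)
[24] I5→R4
[25] I6 read-ops
[27] I6 finished on A1
[28] I6→R2
[29] I7 read-ops
[34] I7 finished on M1
[35] I7→R0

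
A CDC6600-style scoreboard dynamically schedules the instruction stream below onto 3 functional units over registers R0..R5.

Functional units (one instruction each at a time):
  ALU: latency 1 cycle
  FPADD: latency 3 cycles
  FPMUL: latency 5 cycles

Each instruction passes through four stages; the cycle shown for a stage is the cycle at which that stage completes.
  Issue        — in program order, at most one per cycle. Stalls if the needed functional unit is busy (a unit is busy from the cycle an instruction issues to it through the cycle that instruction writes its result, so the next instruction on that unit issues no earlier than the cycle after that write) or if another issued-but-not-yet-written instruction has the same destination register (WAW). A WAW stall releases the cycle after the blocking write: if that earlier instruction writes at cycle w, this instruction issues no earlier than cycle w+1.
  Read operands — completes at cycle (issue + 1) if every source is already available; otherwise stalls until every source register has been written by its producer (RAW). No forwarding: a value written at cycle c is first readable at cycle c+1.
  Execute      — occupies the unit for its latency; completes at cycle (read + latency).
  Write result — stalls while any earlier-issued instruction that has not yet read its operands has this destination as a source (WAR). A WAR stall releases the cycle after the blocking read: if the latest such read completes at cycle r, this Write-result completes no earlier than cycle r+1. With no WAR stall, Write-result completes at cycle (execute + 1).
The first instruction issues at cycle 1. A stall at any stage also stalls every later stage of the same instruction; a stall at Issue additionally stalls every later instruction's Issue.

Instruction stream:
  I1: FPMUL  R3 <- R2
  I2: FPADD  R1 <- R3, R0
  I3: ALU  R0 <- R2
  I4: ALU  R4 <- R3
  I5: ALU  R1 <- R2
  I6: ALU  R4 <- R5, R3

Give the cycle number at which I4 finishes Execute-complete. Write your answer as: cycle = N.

cycle = 13

I1  is:1  ro:2  ex:7  wr:8
I2  is:2  ro:9  ex:12  wr:13  — RAW R3: wait I1 write@8
I3  is:3  ro:4  ex:5  wr:10  — WAR R0: wait I2 read@9
I4  is:11  ro:12  ex:13  wr:14  — struct: ALU busy until I3 writes@10
I5  is:15  ro:16  ex:17  wr:18  — struct: ALU busy until I4 writes@14
I6  is:19  ro:20  ex:21  wr:22  — struct: ALU busy until I5 writes@18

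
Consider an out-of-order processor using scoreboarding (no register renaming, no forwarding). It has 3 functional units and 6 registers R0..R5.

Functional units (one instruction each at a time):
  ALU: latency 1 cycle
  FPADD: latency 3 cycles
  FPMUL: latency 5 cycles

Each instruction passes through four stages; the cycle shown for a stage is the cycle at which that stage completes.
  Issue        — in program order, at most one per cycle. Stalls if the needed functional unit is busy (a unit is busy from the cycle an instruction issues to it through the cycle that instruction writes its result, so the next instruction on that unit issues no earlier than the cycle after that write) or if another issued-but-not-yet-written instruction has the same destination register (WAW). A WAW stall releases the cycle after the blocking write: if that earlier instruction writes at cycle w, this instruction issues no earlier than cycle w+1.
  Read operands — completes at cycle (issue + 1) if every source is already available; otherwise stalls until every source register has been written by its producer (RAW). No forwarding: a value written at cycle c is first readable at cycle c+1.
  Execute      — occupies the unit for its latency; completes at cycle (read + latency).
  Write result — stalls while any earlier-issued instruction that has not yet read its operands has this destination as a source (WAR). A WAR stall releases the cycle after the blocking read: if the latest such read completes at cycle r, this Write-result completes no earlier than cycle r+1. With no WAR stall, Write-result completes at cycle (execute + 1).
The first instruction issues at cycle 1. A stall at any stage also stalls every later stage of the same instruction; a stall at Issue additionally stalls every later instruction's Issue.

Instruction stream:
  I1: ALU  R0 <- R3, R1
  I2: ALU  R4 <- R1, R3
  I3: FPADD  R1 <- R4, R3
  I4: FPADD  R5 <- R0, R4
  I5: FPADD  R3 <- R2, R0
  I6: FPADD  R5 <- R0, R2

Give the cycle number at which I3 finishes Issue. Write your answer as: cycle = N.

[1] I1→ALU
[2] I1 RO
[3] I1 EX
[4] I1 WR R0
[5] I2→ALU
[6] I2 RO | I3→FPADD
[7] I2 EX
[8] I2 WR R4
[9] I3 RO
[12] I3 EX
[13] I3 WR R1
[14] I4→FPADD
[15] I4 RO
[18] I4 EX
[19] I4 WR R5
[20] I5→FPADD
[21] I5 RO
[24] I5 EX
[25] I5 WR R3
[26] I6→FPADD
[27] I6 RO
[30] I6 EX
[31] I6 WR R5

cycle = 6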